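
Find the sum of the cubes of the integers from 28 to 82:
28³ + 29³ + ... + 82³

Use ∑_{k=1}^{n} k³ = [n(n+1)/2]², then subtract the first 27 terms.
∑_{k=1}^{82} k³ = [82×83/2]² = 3403² = 11580409
∑_{k=1}^{27} k³ = [27×28/2]² = 378² = 142884
∑_{k=28}^{82} k³ = 11580409 - 142884 = 11437525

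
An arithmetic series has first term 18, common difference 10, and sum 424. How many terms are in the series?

Using S = n/2 × [2a + (n-1)d]
424 = n/2 × [2(18) + (n-1)(10)]
424 = n/2 × [36 + 10n - 10]
848 = n × [26 + 10n]
10n² + (26)n - 848 = 0
Discriminant: Δ = (26)² - 4(10)(-848) = 676 + 33920 = 34596
√Δ = 186
n = [-(26) + √Δ] / (2·10) = (-26 + 186) / 20 = 160 / 20 = 8
(The negative root is discarded since n must be a positive integer.)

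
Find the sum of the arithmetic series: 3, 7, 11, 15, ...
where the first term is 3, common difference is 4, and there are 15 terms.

Sₙ = n/2 × (first + last)
Last term = a + (n-1)d = 3 + (15-1)×4 = 59
S_15 = 15/2 × (3 + 59)
S_15 = 15/2 × 62 = 465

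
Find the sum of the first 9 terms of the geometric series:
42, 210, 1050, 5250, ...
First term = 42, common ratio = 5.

Sₙ = a(1 - rⁿ) / (1 - r)
S_9 = 42(1 - 5^9) / (1 - 5)
S_9 = 42(1 - 1953125) / (-4)
S_9 = 20507802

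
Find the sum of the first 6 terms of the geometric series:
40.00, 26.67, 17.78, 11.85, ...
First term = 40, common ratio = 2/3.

Sₙ = a(1 - rⁿ) / (1 - r)
S_6 = 40(1 - (2/3)^6) / (1 - (2/3))
S_6 = 40(1 - (64/729)) / (1/3)
S_6 = 26600/243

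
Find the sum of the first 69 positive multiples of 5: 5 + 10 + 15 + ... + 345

Factor out 5: = 5(1 + 2 + ... + 69) = 5 × n(n+1)/2
= 5 × 69×70/2
= 5 × 2415
= 12075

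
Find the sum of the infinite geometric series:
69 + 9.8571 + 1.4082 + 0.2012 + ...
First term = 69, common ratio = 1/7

For |r| < 1, S = a / (1 - r)
S = 69 / (1 - (1/7))
S = 69 / (6/7)
S = 161/2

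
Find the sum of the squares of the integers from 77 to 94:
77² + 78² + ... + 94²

Use ∑_{k=1}^{n} k² = n(n+1)(2n+1)/6, then subtract the first 76 terms.
∑_{k=1}^{94} k² = 94×95×189/6 = 281295
∑_{k=1}^{76} k² = 76×77×153/6 = 149226
∑_{k=77}^{94} k² = 281295 - 149226 = 132069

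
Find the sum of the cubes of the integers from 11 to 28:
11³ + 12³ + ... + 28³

Use ∑_{k=1}^{n} k³ = [n(n+1)/2]², then subtract the first 10 terms.
∑_{k=1}^{28} k³ = [28×29/2]² = 406² = 164836
∑_{k=1}^{10} k³ = [10×11/2]² = 55² = 3025
∑_{k=11}^{28} k³ = 164836 - 3025 = 161811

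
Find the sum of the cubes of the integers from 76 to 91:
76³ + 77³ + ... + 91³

Use ∑_{k=1}^{n} k³ = [n(n+1)/2]², then subtract the first 75 terms.
∑_{k=1}^{91} k³ = [91×92/2]² = 4186² = 17522596
∑_{k=1}^{75} k³ = [75×76/2]² = 2850² = 8122500
∑_{k=76}^{91} k³ = 17522596 - 8122500 = 9400096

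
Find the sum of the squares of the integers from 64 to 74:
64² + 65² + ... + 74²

Use ∑_{k=1}^{n} k² = n(n+1)(2n+1)/6, then subtract the first 63 terms.
∑_{k=1}^{74} k² = 74×75×149/6 = 137825
∑_{k=1}^{63} k² = 63×64×127/6 = 85344
∑_{k=64}^{74} k² = 137825 - 85344 = 52481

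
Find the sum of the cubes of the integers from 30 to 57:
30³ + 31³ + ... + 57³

Use ∑_{k=1}^{n} k³ = [n(n+1)/2]², then subtract the first 29 terms.
∑_{k=1}^{57} k³ = [57×58/2]² = 1653² = 2732409
∑_{k=1}^{29} k³ = [29×30/2]² = 435² = 189225
∑_{k=30}^{57} k³ = 2732409 - 189225 = 2543184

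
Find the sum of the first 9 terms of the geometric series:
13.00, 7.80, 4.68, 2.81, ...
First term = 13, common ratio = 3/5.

Sₙ = a(1 - rⁿ) / (1 - r)
S_9 = 13(1 - (3/5)^9) / (1 - (3/5))
S_9 = 13(1 - (19683/1953125)) / (2/5)
S_9 = 12567373/390625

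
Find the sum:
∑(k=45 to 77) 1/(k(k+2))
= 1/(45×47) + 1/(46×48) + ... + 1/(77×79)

Partial fractions: 1/(k(k+2)) = (1/2)[1/k - 1/(k+2)]
Telescoping leaves the first two and last two terms:
= (1/2)[1/45 + 1/46 - 1/78 - 1/79]
= 9823/1062945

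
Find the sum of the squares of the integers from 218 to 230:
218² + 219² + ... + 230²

Use ∑_{k=1}^{n} k² = n(n+1)(2n+1)/6, then subtract the first 217 terms.
∑_{k=1}^{230} k² = 230×231×461/6 = 4082155
∑_{k=1}^{217} k² = 217×218×435/6 = 3429685
∑_{k=218}^{230} k² = 4082155 - 3429685 = 652470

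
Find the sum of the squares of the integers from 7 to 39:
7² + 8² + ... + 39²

Use ∑_{k=1}^{n} k² = n(n+1)(2n+1)/6, then subtract the first 6 terms.
∑_{k=1}^{39} k² = 39×40×79/6 = 20540
∑_{k=1}^{6} k² = 6×7×13/6 = 91
∑_{k=7}^{39} k² = 20540 - 91 = 20449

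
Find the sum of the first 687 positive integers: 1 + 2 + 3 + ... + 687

Formula: ∑k = n(n+1)/2
= 687×688/2
= 472656/2
= 236328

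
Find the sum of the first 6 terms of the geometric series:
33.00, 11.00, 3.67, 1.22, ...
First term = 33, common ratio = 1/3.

Sₙ = a(1 - rⁿ) / (1 - r)
S_6 = 33(1 - (1/3)^6) / (1 - (1/3))
S_6 = 33(1 - (1/729)) / (2/3)
S_6 = 4004/81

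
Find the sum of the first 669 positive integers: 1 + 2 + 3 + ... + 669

Formula: ∑k = n(n+1)/2
= 669×670/2
= 448230/2
= 224115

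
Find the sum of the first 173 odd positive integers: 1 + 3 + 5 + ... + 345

Sum of first n odd numbers = n²
= 173²
= 29929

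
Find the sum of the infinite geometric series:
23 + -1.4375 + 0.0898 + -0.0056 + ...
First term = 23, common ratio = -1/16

For |r| < 1, S = a / (1 - r)
S = 23 / (1 - (-1/16))
S = 23 / (17/16)
S = 368/17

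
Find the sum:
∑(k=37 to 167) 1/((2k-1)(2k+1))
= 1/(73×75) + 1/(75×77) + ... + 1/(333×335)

Partial fractions: 1/((2k-1)(2k+1)) = (1/2)[1/(2k-1) - 1/(2k+1)]
The series telescopes:
= (1/2)[1/73 - 1/335]
= 131/24455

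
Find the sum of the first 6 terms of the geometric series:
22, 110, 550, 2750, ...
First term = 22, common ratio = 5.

Sₙ = a(1 - rⁿ) / (1 - r)
S_6 = 22(1 - 5^6) / (1 - 5)
S_6 = 22(1 - 15625) / (-4)
S_6 = 85932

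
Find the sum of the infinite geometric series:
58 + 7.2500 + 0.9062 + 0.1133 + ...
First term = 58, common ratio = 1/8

For |r| < 1, S = a / (1 - r)
S = 58 / (1 - (1/8))
S = 58 / (7/8)
S = 464/7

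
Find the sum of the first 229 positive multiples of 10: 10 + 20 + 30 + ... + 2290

Factor out 10: = 10(1 + 2 + ... + 229) = 10 × n(n+1)/2
= 10 × 229×230/2
= 10 × 26335
= 263350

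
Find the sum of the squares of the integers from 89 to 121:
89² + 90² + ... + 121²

Use ∑_{k=1}^{n} k² = n(n+1)(2n+1)/6, then subtract the first 88 terms.
∑_{k=1}^{121} k² = 121×122×243/6 = 597861
∑_{k=1}^{88} k² = 88×89×177/6 = 231044
∑_{k=89}^{121} k² = 597861 - 231044 = 366817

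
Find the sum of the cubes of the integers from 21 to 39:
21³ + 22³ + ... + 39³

Use ∑_{k=1}^{n} k³ = [n(n+1)/2]², then subtract the first 20 terms.
∑_{k=1}^{39} k³ = [39×40/2]² = 780² = 608400
∑_{k=1}^{20} k³ = [20×21/2]² = 210² = 44100
∑_{k=21}^{39} k³ = 608400 - 44100 = 564300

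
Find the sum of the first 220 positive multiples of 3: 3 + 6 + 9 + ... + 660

Factor out 3: = 3(1 + 2 + ... + 220) = 3 × n(n+1)/2
= 3 × 220×221/2
= 3 × 24310
= 72930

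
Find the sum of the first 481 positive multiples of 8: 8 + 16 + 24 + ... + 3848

Factor out 8: = 8(1 + 2 + ... + 481) = 8 × n(n+1)/2
= 8 × 481×482/2
= 8 × 115921
= 927368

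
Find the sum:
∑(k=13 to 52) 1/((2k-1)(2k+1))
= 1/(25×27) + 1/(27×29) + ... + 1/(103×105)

Partial fractions: 1/((2k-1)(2k+1)) = (1/2)[1/(2k-1) - 1/(2k+1)]
The series telescopes:
= (1/2)[1/25 - 1/105]
= 8/525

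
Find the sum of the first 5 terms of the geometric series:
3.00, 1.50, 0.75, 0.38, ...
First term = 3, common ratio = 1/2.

Sₙ = a(1 - rⁿ) / (1 - r)
S_5 = 3(1 - (1/2)^5) / (1 - (1/2))
S_5 = 3(1 - (1/32)) / (1/2)
S_5 = 93/16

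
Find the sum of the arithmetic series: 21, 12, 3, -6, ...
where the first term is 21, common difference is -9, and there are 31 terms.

Sₙ = n/2 × (first + last)
Last term = a + (n-1)d = 21 + (31-1)×(-9) = -249
S_31 = 31/2 × (21 + (-249))
S_31 = 31/2 × (-228) = -3534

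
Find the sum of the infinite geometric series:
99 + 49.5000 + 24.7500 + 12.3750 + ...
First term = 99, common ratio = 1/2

For |r| < 1, S = a / (1 - r)
S = 99 / (1 - (1/2))
S = 99 / (1/2)
S = 198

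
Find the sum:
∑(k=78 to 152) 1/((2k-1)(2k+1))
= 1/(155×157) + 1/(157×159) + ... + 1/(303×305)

Partial fractions: 1/((2k-1)(2k+1)) = (1/2)[1/(2k-1) - 1/(2k+1)]
The series telescopes:
= (1/2)[1/155 - 1/305]
= 3/1891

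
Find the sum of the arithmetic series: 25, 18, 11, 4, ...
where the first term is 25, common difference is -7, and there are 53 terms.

Sₙ = n/2 × (first + last)
Last term = a + (n-1)d = 25 + (53-1)×(-7) = -339
S_53 = 53/2 × (25 + (-339))
S_53 = 53/2 × (-314) = -8321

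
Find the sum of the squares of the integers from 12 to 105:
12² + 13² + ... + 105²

Use ∑_{k=1}^{n} k² = n(n+1)(2n+1)/6, then subtract the first 11 terms.
∑_{k=1}^{105} k² = 105×106×211/6 = 391405
∑_{k=1}^{11} k² = 11×12×23/6 = 506
∑_{k=12}^{105} k² = 391405 - 506 = 390899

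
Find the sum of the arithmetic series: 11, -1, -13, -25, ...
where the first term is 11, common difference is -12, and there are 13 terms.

Sₙ = n/2 × (first + last)
Last term = a + (n-1)d = 11 + (13-1)×(-12) = -133
S_13 = 13/2 × (11 + (-133))
S_13 = 13/2 × (-122) = -793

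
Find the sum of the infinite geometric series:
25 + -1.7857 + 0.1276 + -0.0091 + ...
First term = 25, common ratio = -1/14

For |r| < 1, S = a / (1 - r)
S = 25 / (1 - (-1/14))
S = 25 / (15/14)
S = 70/3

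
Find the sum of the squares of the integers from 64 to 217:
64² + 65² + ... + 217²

Use ∑_{k=1}^{n} k² = n(n+1)(2n+1)/6, then subtract the first 63 terms.
∑_{k=1}^{217} k² = 217×218×435/6 = 3429685
∑_{k=1}^{63} k² = 63×64×127/6 = 85344
∑_{k=64}^{217} k² = 3429685 - 85344 = 3344341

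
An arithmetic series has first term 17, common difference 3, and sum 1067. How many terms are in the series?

Using S = n/2 × [2a + (n-1)d]
1067 = n/2 × [2(17) + (n-1)(3)]
1067 = n/2 × [34 + 3n - 3]
2134 = n × [31 + 3n]
3n² + (31)n - 2134 = 0
Discriminant: Δ = (31)² - 4(3)(-2134) = 961 + 25608 = 26569
√Δ = 163
n = [-(31) + √Δ] / (2·3) = (-31 + 163) / 6 = 132 / 6 = 22
(The negative root is discarded since n must be a positive integer.)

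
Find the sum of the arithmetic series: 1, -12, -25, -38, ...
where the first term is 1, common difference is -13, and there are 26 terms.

Sₙ = n/2 × (first + last)
Last term = a + (n-1)d = 1 + (26-1)×(-13) = -324
S_26 = 26/2 × (1 + (-324))
S_26 = 26/2 × (-323) = -4199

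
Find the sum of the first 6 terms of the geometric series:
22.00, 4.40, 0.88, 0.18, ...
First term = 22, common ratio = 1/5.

Sₙ = a(1 - rⁿ) / (1 - r)
S_6 = 22(1 - (1/5)^6) / (1 - (1/5))
S_6 = 22(1 - (1/15625)) / (4/5)
S_6 = 85932/3125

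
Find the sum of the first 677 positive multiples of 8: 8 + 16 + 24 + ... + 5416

Factor out 8: = 8(1 + 2 + ... + 677) = 8 × n(n+1)/2
= 8 × 677×678/2
= 8 × 229503
= 1836024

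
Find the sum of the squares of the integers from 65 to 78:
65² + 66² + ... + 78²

Use ∑_{k=1}^{n} k² = n(n+1)(2n+1)/6, then subtract the first 64 terms.
∑_{k=1}^{78} k² = 78×79×157/6 = 161239
∑_{k=1}^{64} k² = 64×65×129/6 = 89440
∑_{k=65}^{78} k² = 161239 - 89440 = 71799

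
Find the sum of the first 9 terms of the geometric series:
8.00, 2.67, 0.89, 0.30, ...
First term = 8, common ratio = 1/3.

Sₙ = a(1 - rⁿ) / (1 - r)
S_9 = 8(1 - (1/3)^9) / (1 - (1/3))
S_9 = 8(1 - (1/19683)) / (2/3)
S_9 = 78728/6561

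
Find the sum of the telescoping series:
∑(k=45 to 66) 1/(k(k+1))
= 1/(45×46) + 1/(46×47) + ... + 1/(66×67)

Partial fractions: 1/(k(k+1)) = 1/k - 1/(k+1)
The series telescopes:
= (1/45 - 1/46) + (1/46 - 1/47) + ... + (1/66 - 1/67)
= 1/45 - 1/67
= 22/3015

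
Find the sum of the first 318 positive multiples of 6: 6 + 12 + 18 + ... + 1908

Factor out 6: = 6(1 + 2 + ... + 318) = 6 × n(n+1)/2
= 6 × 318×319/2
= 6 × 50721
= 304326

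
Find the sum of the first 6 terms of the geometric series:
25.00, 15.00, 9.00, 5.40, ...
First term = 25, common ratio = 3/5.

Sₙ = a(1 - rⁿ) / (1 - r)
S_6 = 25(1 - (3/5)^6) / (1 - (3/5))
S_6 = 25(1 - (729/15625)) / (2/5)
S_6 = 7448/125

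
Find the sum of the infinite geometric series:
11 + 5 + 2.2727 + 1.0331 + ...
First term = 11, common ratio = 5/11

For |r| < 1, S = a / (1 - r)
S = 11 / (1 - (5/11))
S = 11 / (6/11)
S = 121/6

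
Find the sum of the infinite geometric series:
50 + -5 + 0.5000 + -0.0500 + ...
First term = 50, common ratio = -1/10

For |r| < 1, S = a / (1 - r)
S = 50 / (1 - (-1/10))
S = 50 / (11/10)
S = 500/11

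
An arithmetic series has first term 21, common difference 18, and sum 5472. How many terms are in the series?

Using S = n/2 × [2a + (n-1)d]
5472 = n/2 × [2(21) + (n-1)(18)]
5472 = n/2 × [42 + 18n - 18]
10944 = n × [24 + 18n]
18n² + (24)n - 10944 = 0
Discriminant: Δ = (24)² - 4(18)(-10944) = 576 + 787968 = 788544
√Δ = 888
n = [-(24) + √Δ] / (2·18) = (-24 + 888) / 36 = 864 / 36 = 24
(The negative root is discarded since n must be a positive integer.)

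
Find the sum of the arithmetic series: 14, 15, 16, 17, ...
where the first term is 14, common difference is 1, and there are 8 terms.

Sₙ = n/2 × (first + last)
Last term = a + (n-1)d = 14 + (8-1)×1 = 21
S_8 = 8/2 × (14 + 21)
S_8 = 8/2 × 35 = 140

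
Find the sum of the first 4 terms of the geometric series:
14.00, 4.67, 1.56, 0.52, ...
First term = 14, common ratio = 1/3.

Sₙ = a(1 - rⁿ) / (1 - r)
S_4 = 14(1 - (1/3)^4) / (1 - (1/3))
S_4 = 14(1 - (1/81)) / (2/3)
S_4 = 560/27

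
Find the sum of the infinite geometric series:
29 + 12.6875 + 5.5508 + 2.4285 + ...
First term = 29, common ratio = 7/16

For |r| < 1, S = a / (1 - r)
S = 29 / (1 - (7/16))
S = 29 / (9/16)
S = 464/9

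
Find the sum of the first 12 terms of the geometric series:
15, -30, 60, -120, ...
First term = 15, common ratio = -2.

Sₙ = a(1 - rⁿ) / (1 - r)
S_12 = 15(1 - (-2)^12) / (1 - (-2))
S_12 = 15(1 - 4096) / (3)
S_12 = -20475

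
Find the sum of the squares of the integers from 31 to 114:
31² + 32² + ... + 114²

Use ∑_{k=1}^{n} k² = n(n+1)(2n+1)/6, then subtract the first 30 terms.
∑_{k=1}^{114} k² = 114×115×229/6 = 500365
∑_{k=1}^{30} k² = 30×31×61/6 = 9455
∑_{k=31}^{114} k² = 500365 - 9455 = 490910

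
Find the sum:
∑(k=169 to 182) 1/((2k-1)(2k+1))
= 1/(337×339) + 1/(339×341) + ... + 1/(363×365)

Partial fractions: 1/((2k-1)(2k+1)) = (1/2)[1/(2k-1) - 1/(2k+1)]
The series telescopes:
= (1/2)[1/337 - 1/365]
= 14/123005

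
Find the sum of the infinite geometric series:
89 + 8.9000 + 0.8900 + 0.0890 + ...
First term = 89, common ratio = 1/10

For |r| < 1, S = a / (1 - r)
S = 89 / (1 - (1/10))
S = 89 / (9/10)
S = 890/9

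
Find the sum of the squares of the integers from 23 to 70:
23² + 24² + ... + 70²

Use ∑_{k=1}^{n} k² = n(n+1)(2n+1)/6, then subtract the first 22 terms.
∑_{k=1}^{70} k² = 70×71×141/6 = 116795
∑_{k=1}^{22} k² = 22×23×45/6 = 3795
∑_{k=23}^{70} k² = 116795 - 3795 = 113000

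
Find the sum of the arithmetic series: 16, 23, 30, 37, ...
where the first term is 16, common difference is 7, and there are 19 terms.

Sₙ = n/2 × (first + last)
Last term = a + (n-1)d = 16 + (19-1)×7 = 142
S_19 = 19/2 × (16 + 142)
S_19 = 19/2 × 158 = 1501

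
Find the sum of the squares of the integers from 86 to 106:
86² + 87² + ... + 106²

Use ∑_{k=1}^{n} k² = n(n+1)(2n+1)/6, then subtract the first 85 terms.
∑_{k=1}^{106} k² = 106×107×213/6 = 402641
∑_{k=1}^{85} k² = 85×86×171/6 = 208335
∑_{k=86}^{106} k² = 402641 - 208335 = 194306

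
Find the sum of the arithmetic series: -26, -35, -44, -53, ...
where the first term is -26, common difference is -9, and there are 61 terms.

Sₙ = n/2 × (first + last)
Last term = a + (n-1)d = -26 + (61-1)×(-9) = -566
S_61 = 61/2 × (-26 + (-566))
S_61 = 61/2 × (-592) = -18056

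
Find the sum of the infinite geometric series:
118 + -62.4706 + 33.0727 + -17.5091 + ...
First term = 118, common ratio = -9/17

For |r| < 1, S = a / (1 - r)
S = 118 / (1 - (-9/17))
S = 118 / (26/17)
S = 1003/13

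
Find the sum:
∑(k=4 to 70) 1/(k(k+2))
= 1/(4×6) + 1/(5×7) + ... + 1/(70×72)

Partial fractions: 1/(k(k+2)) = (1/2)[1/k - 1/(k+2)]
Telescoping leaves the first two and last two terms:
= (1/2)[1/4 + 1/5 - 1/71 - 1/72]
= 10787/51120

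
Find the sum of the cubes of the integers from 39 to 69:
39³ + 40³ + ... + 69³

Use ∑_{k=1}^{n} k³ = [n(n+1)/2]², then subtract the first 38 terms.
∑_{k=1}^{69} k³ = [69×70/2]² = 2415² = 5832225
∑_{k=1}^{38} k³ = [38×39/2]² = 741² = 549081
∑_{k=39}^{69} k³ = 5832225 - 549081 = 5283144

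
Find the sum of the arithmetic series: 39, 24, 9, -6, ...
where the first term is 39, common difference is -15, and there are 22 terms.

Sₙ = n/2 × (first + last)
Last term = a + (n-1)d = 39 + (22-1)×(-15) = -276
S_22 = 22/2 × (39 + (-276))
S_22 = 22/2 × (-237) = -2607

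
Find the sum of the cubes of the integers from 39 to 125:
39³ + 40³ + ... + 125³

Use ∑_{k=1}^{n} k³ = [n(n+1)/2]², then subtract the first 38 terms.
∑_{k=1}^{125} k³ = [125×126/2]² = 7875² = 62015625
∑_{k=1}^{38} k³ = [38×39/2]² = 741² = 549081
∑_{k=39}^{125} k³ = 62015625 - 549081 = 61466544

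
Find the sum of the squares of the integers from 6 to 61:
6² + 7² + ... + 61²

Use ∑_{k=1}^{n} k² = n(n+1)(2n+1)/6, then subtract the first 5 terms.
∑_{k=1}^{61} k² = 61×62×123/6 = 77531
∑_{k=1}^{5} k² = 5×6×11/6 = 55
∑_{k=6}^{61} k² = 77531 - 55 = 77476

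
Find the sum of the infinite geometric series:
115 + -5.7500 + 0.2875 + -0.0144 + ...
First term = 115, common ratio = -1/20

For |r| < 1, S = a / (1 - r)
S = 115 / (1 - (-1/20))
S = 115 / (21/20)
S = 2300/21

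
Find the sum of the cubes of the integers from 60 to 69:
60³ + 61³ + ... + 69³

Use ∑_{k=1}^{n} k³ = [n(n+1)/2]², then subtract the first 59 terms.
∑_{k=1}^{69} k³ = [69×70/2]² = 2415² = 5832225
∑_{k=1}^{59} k³ = [59×60/2]² = 1770² = 3132900
∑_{k=60}^{69} k³ = 5832225 - 3132900 = 2699325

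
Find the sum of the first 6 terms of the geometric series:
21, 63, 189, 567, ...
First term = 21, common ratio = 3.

Sₙ = a(1 - rⁿ) / (1 - r)
S_6 = 21(1 - 3^6) / (1 - 3)
S_6 = 21(1 - 729) / (-2)
S_6 = 7644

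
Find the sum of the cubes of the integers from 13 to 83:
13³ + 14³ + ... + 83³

Use ∑_{k=1}^{n} k³ = [n(n+1)/2]², then subtract the first 12 terms.
∑_{k=1}^{83} k³ = [83×84/2]² = 3486² = 12152196
∑_{k=1}^{12} k³ = [12×13/2]² = 78² = 6084
∑_{k=13}^{83} k³ = 12152196 - 6084 = 12146112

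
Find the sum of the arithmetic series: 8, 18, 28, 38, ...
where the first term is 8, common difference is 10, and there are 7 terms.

Sₙ = n/2 × (first + last)
Last term = a + (n-1)d = 8 + (7-1)×10 = 68
S_7 = 7/2 × (8 + 68)
S_7 = 7/2 × 76 = 266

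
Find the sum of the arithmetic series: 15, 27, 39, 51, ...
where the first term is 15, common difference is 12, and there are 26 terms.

Sₙ = n/2 × (first + last)
Last term = a + (n-1)d = 15 + (26-1)×12 = 315
S_26 = 26/2 × (15 + 315)
S_26 = 26/2 × 330 = 4290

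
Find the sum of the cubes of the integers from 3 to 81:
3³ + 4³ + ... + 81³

Use ∑_{k=1}^{n} k³ = [n(n+1)/2]², then subtract the first 2 terms.
∑_{k=1}^{81} k³ = [81×82/2]² = 3321² = 11029041
∑_{k=1}^{2} k³ = [2×3/2]² = 3² = 9
∑_{k=3}^{81} k³ = 11029041 - 9 = 11029032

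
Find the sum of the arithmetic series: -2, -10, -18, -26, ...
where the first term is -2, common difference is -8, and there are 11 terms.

Sₙ = n/2 × (first + last)
Last term = a + (n-1)d = -2 + (11-1)×(-8) = -82
S_11 = 11/2 × (-2 + (-82))
S_11 = 11/2 × (-84) = -462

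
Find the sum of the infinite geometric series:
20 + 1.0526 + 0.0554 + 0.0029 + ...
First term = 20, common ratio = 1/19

For |r| < 1, S = a / (1 - r)
S = 20 / (1 - (1/19))
S = 20 / (18/19)
S = 190/9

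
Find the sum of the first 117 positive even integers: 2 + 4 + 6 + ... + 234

Sum of first n even numbers = n(n+1)
= 117×118
= 13806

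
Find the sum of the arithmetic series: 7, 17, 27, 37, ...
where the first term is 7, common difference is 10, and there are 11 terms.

Sₙ = n/2 × (first + last)
Last term = a + (n-1)d = 7 + (11-1)×10 = 107
S_11 = 11/2 × (7 + 107)
S_11 = 11/2 × 114 = 627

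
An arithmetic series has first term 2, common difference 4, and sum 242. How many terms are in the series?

Using S = n/2 × [2a + (n-1)d]
242 = n/2 × [2(2) + (n-1)(4)]
242 = n/2 × [4 + 4n - 4]
484 = n × [0 + 4n]
4n² + (0)n - 484 = 0
Discriminant: Δ = (0)² - 4(4)(-484) = 0 + 7744 = 7744
√Δ = 88
n = [-(0) + √Δ] / (2·4) = (0 + 88) / 8 = 88 / 8 = 11
(The negative root is discarded since n must be a positive integer.)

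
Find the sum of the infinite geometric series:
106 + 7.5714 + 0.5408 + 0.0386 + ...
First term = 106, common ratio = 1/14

For |r| < 1, S = a / (1 - r)
S = 106 / (1 - (1/14))
S = 106 / (13/14)
S = 1484/13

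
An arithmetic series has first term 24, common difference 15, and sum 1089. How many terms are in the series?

Using S = n/2 × [2a + (n-1)d]
1089 = n/2 × [2(24) + (n-1)(15)]
1089 = n/2 × [48 + 15n - 15]
2178 = n × [33 + 15n]
15n² + (33)n - 2178 = 0
Discriminant: Δ = (33)² - 4(15)(-2178) = 1089 + 130680 = 131769
√Δ = 363
n = [-(33) + √Δ] / (2·15) = (-33 + 363) / 30 = 330 / 30 = 11
(The negative root is discarded since n must be a positive integer.)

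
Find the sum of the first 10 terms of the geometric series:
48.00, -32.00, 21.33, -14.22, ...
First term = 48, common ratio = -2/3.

Sₙ = a(1 - rⁿ) / (1 - r)
S_10 = 48(1 - (-2/3)^10) / (1 - (-2/3))
S_10 = 48(1 - (1024/59049)) / (5/3)
S_10 = 185680/6561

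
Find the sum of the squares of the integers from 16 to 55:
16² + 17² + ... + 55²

Use ∑_{k=1}^{n} k² = n(n+1)(2n+1)/6, then subtract the first 15 terms.
∑_{k=1}^{55} k² = 55×56×111/6 = 56980
∑_{k=1}^{15} k² = 15×16×31/6 = 1240
∑_{k=16}^{55} k² = 56980 - 1240 = 55740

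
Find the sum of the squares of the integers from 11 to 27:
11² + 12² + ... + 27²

Use ∑_{k=1}^{n} k² = n(n+1)(2n+1)/6, then subtract the first 10 terms.
∑_{k=1}^{27} k² = 27×28×55/6 = 6930
∑_{k=1}^{10} k² = 10×11×21/6 = 385
∑_{k=11}^{27} k² = 6930 - 385 = 6545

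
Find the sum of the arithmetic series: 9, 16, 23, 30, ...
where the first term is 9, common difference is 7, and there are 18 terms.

Sₙ = n/2 × (first + last)
Last term = a + (n-1)d = 9 + (18-1)×7 = 128
S_18 = 18/2 × (9 + 128)
S_18 = 18/2 × 137 = 1233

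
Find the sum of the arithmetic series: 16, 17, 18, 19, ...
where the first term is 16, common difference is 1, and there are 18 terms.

Sₙ = n/2 × (first + last)
Last term = a + (n-1)d = 16 + (18-1)×1 = 33
S_18 = 18/2 × (16 + 33)
S_18 = 18/2 × 49 = 441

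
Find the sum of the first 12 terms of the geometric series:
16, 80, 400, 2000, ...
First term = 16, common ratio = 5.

Sₙ = a(1 - rⁿ) / (1 - r)
S_12 = 16(1 - 5^12) / (1 - 5)
S_12 = 16(1 - 244140625) / (-4)
S_12 = 976562496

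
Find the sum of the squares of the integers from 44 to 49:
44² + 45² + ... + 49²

Use ∑_{k=1}^{n} k² = n(n+1)(2n+1)/6, then subtract the first 43 terms.
∑_{k=1}^{49} k² = 49×50×99/6 = 40425
∑_{k=1}^{43} k² = 43×44×87/6 = 27434
∑_{k=44}^{49} k² = 40425 - 27434 = 12991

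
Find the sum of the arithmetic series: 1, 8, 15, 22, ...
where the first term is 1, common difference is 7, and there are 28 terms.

Sₙ = n/2 × (first + last)
Last term = a + (n-1)d = 1 + (28-1)×7 = 190
S_28 = 28/2 × (1 + 190)
S_28 = 28/2 × 191 = 2674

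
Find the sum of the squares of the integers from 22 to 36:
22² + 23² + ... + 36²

Use ∑_{k=1}^{n} k² = n(n+1)(2n+1)/6, then subtract the first 21 terms.
∑_{k=1}^{36} k² = 36×37×73/6 = 16206
∑_{k=1}^{21} k² = 21×22×43/6 = 3311
∑_{k=22}^{36} k² = 16206 - 3311 = 12895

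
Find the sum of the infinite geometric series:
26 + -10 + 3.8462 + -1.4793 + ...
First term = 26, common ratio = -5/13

For |r| < 1, S = a / (1 - r)
S = 26 / (1 - (-5/13))
S = 26 / (18/13)
S = 169/9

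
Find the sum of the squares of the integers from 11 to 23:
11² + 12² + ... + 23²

Use ∑_{k=1}^{n} k² = n(n+1)(2n+1)/6, then subtract the first 10 terms.
∑_{k=1}^{23} k² = 23×24×47/6 = 4324
∑_{k=1}^{10} k² = 10×11×21/6 = 385
∑_{k=11}^{23} k² = 4324 - 385 = 3939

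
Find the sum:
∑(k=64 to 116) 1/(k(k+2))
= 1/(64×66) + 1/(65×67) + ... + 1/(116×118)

Partial fractions: 1/(k(k+2)) = (1/2)[1/k - 1/(k+2)]
Telescoping leaves the first two and last two terms:
= (1/2)[1/64 + 1/65 - 1/117 - 1/118]
= 30899/4417920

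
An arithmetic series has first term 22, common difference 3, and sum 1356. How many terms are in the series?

Using S = n/2 × [2a + (n-1)d]
1356 = n/2 × [2(22) + (n-1)(3)]
1356 = n/2 × [44 + 3n - 3]
2712 = n × [41 + 3n]
3n² + (41)n - 2712 = 0
Discriminant: Δ = (41)² - 4(3)(-2712) = 1681 + 32544 = 34225
√Δ = 185
n = [-(41) + √Δ] / (2·3) = (-41 + 185) / 6 = 144 / 6 = 24
(The negative root is discarded since n must be a positive integer.)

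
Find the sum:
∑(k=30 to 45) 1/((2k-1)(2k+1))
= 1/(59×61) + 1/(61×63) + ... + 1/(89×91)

Partial fractions: 1/((2k-1)(2k+1)) = (1/2)[1/(2k-1) - 1/(2k+1)]
The series telescopes:
= (1/2)[1/59 - 1/91]
= 16/5369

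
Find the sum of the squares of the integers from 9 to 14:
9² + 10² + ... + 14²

Use ∑_{k=1}^{n} k² = n(n+1)(2n+1)/6, then subtract the first 8 terms.
∑_{k=1}^{14} k² = 14×15×29/6 = 1015
∑_{k=1}^{8} k² = 8×9×17/6 = 204
∑_{k=9}^{14} k² = 1015 - 204 = 811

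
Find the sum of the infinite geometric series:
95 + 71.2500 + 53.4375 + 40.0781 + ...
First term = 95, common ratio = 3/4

For |r| < 1, S = a / (1 - r)
S = 95 / (1 - (3/4))
S = 95 / (1/4)
S = 380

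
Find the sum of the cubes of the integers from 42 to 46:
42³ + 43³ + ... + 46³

Use ∑_{k=1}^{n} k³ = [n(n+1)/2]², then subtract the first 41 terms.
∑_{k=1}^{46} k³ = [46×47/2]² = 1081² = 1168561
∑_{k=1}^{41} k³ = [41×42/2]² = 861² = 741321
∑_{k=42}^{46} k³ = 1168561 - 741321 = 427240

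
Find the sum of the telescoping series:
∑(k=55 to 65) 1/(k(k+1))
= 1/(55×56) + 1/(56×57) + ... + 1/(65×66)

Partial fractions: 1/(k(k+1)) = 1/k - 1/(k+1)
The series telescopes:
= (1/55 - 1/56) + (1/56 - 1/57) + ... + (1/65 - 1/66)
= 1/55 - 1/66
= 1/330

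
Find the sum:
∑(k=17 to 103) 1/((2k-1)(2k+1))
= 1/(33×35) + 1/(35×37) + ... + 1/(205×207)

Partial fractions: 1/((2k-1)(2k+1)) = (1/2)[1/(2k-1) - 1/(2k+1)]
The series telescopes:
= (1/2)[1/33 - 1/207]
= 29/2277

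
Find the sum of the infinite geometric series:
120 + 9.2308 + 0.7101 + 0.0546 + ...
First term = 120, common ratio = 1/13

For |r| < 1, S = a / (1 - r)
S = 120 / (1 - (1/13))
S = 120 / (12/13)
S = 130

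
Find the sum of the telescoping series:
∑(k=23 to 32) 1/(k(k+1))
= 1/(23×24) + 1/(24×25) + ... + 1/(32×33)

Partial fractions: 1/(k(k+1)) = 1/k - 1/(k+1)
The series telescopes:
= (1/23 - 1/24) + (1/24 - 1/25) + ... + (1/32 - 1/33)
= 1/23 - 1/33
= 10/759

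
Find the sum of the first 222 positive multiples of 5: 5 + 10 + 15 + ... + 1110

Factor out 5: = 5(1 + 2 + ... + 222) = 5 × n(n+1)/2
= 5 × 222×223/2
= 5 × 24753
= 123765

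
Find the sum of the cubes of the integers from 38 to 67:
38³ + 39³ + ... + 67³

Use ∑_{k=1}^{n} k³ = [n(n+1)/2]², then subtract the first 37 terms.
∑_{k=1}^{67} k³ = [67×68/2]² = 2278² = 5189284
∑_{k=1}^{37} k³ = [37×38/2]² = 703² = 494209
∑_{k=38}^{67} k³ = 5189284 - 494209 = 4695075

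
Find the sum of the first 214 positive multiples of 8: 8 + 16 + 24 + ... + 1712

Factor out 8: = 8(1 + 2 + ... + 214) = 8 × n(n+1)/2
= 8 × 214×215/2
= 8 × 23005
= 184040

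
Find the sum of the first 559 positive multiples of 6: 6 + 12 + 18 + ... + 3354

Factor out 6: = 6(1 + 2 + ... + 559) = 6 × n(n+1)/2
= 6 × 559×560/2
= 6 × 156520
= 939120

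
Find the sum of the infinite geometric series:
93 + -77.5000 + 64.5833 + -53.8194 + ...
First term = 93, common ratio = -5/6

For |r| < 1, S = a / (1 - r)
S = 93 / (1 - (-5/6))
S = 93 / (11/6)
S = 558/11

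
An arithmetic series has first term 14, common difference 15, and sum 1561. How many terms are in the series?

Using S = n/2 × [2a + (n-1)d]
1561 = n/2 × [2(14) + (n-1)(15)]
1561 = n/2 × [28 + 15n - 15]
3122 = n × [13 + 15n]
15n² + (13)n - 3122 = 0
Discriminant: Δ = (13)² - 4(15)(-3122) = 169 + 187320 = 187489
√Δ = 433
n = [-(13) + √Δ] / (2·15) = (-13 + 433) / 30 = 420 / 30 = 14
(The negative root is discarded since n must be a positive integer.)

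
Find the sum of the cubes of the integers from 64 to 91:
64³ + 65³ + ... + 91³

Use ∑_{k=1}^{n} k³ = [n(n+1)/2]², then subtract the first 63 terms.
∑_{k=1}^{91} k³ = [91×92/2]² = 4186² = 17522596
∑_{k=1}^{63} k³ = [63×64/2]² = 2016² = 4064256
∑_{k=64}^{91} k³ = 17522596 - 4064256 = 13458340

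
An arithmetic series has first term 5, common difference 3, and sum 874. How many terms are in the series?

Using S = n/2 × [2a + (n-1)d]
874 = n/2 × [2(5) + (n-1)(3)]
874 = n/2 × [10 + 3n - 3]
1748 = n × [7 + 3n]
3n² + (7)n - 1748 = 0
Discriminant: Δ = (7)² - 4(3)(-1748) = 49 + 20976 = 21025
√Δ = 145
n = [-(7) + √Δ] / (2·3) = (-7 + 145) / 6 = 138 / 6 = 23
(The negative root is discarded since n must be a positive integer.)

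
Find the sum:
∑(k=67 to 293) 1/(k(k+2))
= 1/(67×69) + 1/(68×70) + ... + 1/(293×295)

Partial fractions: 1/(k(k+2)) = (1/2)[1/k - 1/(k+2)]
Telescoping leaves the first two and last two terms:
= (1/2)[1/67 + 1/68 - 1/294 - 1/295]
= 4512533/395141880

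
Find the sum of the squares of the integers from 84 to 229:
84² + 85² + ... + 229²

Use ∑_{k=1}^{n} k² = n(n+1)(2n+1)/6, then subtract the first 83 terms.
∑_{k=1}^{229} k² = 229×230×459/6 = 4029255
∑_{k=1}^{83} k² = 83×84×167/6 = 194054
∑_{k=84}^{229} k² = 4029255 - 194054 = 3835201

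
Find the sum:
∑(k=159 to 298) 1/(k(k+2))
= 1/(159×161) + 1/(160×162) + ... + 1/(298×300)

Partial fractions: 1/(k(k+2)) = (1/2)[1/k - 1/(k+2)]
Telescoping leaves the first two and last two terms:
= (1/2)[1/159 + 1/160 - 1/299 - 1/300]
= 222929/76065600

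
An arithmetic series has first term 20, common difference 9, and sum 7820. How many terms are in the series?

Using S = n/2 × [2a + (n-1)d]
7820 = n/2 × [2(20) + (n-1)(9)]
7820 = n/2 × [40 + 9n - 9]
15640 = n × [31 + 9n]
9n² + (31)n - 15640 = 0
Discriminant: Δ = (31)² - 4(9)(-15640) = 961 + 563040 = 564001
√Δ = 751
n = [-(31) + √Δ] / (2·9) = (-31 + 751) / 18 = 720 / 18 = 40
(The negative root is discarded since n must be a positive integer.)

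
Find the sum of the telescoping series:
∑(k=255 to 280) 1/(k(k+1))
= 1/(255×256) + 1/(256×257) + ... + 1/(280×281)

Partial fractions: 1/(k(k+1)) = 1/k - 1/(k+1)
The series telescopes:
= (1/255 - 1/256) + (1/256 - 1/257) + ... + (1/280 - 1/281)
= 1/255 - 1/281
= 26/71655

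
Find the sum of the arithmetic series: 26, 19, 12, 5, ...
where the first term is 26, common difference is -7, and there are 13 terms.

Sₙ = n/2 × (first + last)
Last term = a + (n-1)d = 26 + (13-1)×(-7) = -58
S_13 = 13/2 × (26 + (-58))
S_13 = 13/2 × (-32) = -208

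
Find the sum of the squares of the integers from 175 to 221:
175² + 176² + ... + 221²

Use ∑_{k=1}^{n} k² = n(n+1)(2n+1)/6, then subtract the first 174 terms.
∑_{k=1}^{221} k² = 221×222×443/6 = 3622411
∑_{k=1}^{174} k² = 174×175×349/6 = 1771175
∑_{k=175}^{221} k² = 3622411 - 1771175 = 1851236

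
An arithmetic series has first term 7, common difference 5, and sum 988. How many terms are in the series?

Using S = n/2 × [2a + (n-1)d]
988 = n/2 × [2(7) + (n-1)(5)]
988 = n/2 × [14 + 5n - 5]
1976 = n × [9 + 5n]
5n² + (9)n - 1976 = 0
Discriminant: Δ = (9)² - 4(5)(-1976) = 81 + 39520 = 39601
√Δ = 199
n = [-(9) + √Δ] / (2·5) = (-9 + 199) / 10 = 190 / 10 = 19
(The negative root is discarded since n must be a positive integer.)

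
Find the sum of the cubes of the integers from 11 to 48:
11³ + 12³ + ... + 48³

Use ∑_{k=1}^{n} k³ = [n(n+1)/2]², then subtract the first 10 terms.
∑_{k=1}^{48} k³ = [48×49/2]² = 1176² = 1382976
∑_{k=1}^{10} k³ = [10×11/2]² = 55² = 3025
∑_{k=11}^{48} k³ = 1382976 - 3025 = 1379951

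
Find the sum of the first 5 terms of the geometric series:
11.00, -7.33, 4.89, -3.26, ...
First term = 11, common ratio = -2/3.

Sₙ = a(1 - rⁿ) / (1 - r)
S_5 = 11(1 - (-2/3)^5) / (1 - (-2/3))
S_5 = 11(1 - (-32/243)) / (5/3)
S_5 = 605/81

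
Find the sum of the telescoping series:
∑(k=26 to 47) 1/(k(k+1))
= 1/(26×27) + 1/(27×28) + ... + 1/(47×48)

Partial fractions: 1/(k(k+1)) = 1/k - 1/(k+1)
The series telescopes:
= (1/26 - 1/27) + (1/27 - 1/28) + ... + (1/47 - 1/48)
= 1/26 - 1/48
= 11/624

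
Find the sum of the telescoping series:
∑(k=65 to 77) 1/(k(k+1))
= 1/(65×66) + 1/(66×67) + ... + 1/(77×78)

Partial fractions: 1/(k(k+1)) = 1/k - 1/(k+1)
The series telescopes:
= (1/65 - 1/66) + (1/66 - 1/67) + ... + (1/77 - 1/78)
= 1/65 - 1/78
= 1/390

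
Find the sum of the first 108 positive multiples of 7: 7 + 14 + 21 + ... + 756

Factor out 7: = 7(1 + 2 + ... + 108) = 7 × n(n+1)/2
= 7 × 108×109/2
= 7 × 5886
= 41202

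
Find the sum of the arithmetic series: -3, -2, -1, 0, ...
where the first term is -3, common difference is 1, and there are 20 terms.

Sₙ = n/2 × (first + last)
Last term = a + (n-1)d = -3 + (20-1)×1 = 16
S_20 = 20/2 × (-3 + 16)
S_20 = 20/2 × 13 = 130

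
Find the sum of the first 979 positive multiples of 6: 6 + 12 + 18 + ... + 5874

Factor out 6: = 6(1 + 2 + ... + 979) = 6 × n(n+1)/2
= 6 × 979×980/2
= 6 × 479710
= 2878260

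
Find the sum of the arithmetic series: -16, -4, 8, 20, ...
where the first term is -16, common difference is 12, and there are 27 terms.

Sₙ = n/2 × (first + last)
Last term = a + (n-1)d = -16 + (27-1)×12 = 296
S_27 = 27/2 × (-16 + 296)
S_27 = 27/2 × 280 = 3780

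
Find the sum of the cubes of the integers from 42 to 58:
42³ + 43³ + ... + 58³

Use ∑_{k=1}^{n} k³ = [n(n+1)/2]², then subtract the first 41 terms.
∑_{k=1}^{58} k³ = [58×59/2]² = 1711² = 2927521
∑_{k=1}^{41} k³ = [41×42/2]² = 861² = 741321
∑_{k=42}^{58} k³ = 2927521 - 741321 = 2186200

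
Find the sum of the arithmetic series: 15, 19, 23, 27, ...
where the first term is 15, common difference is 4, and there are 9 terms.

Sₙ = n/2 × (first + last)
Last term = a + (n-1)d = 15 + (9-1)×4 = 47
S_9 = 9/2 × (15 + 47)
S_9 = 9/2 × 62 = 279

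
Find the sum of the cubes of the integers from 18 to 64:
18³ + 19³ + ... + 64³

Use ∑_{k=1}^{n} k³ = [n(n+1)/2]², then subtract the first 17 terms.
∑_{k=1}^{64} k³ = [64×65/2]² = 2080² = 4326400
∑_{k=1}^{17} k³ = [17×18/2]² = 153² = 23409
∑_{k=18}^{64} k³ = 4326400 - 23409 = 4302991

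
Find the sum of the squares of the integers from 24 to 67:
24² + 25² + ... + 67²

Use ∑_{k=1}^{n} k² = n(n+1)(2n+1)/6, then subtract the first 23 terms.
∑_{k=1}^{67} k² = 67×68×135/6 = 102510
∑_{k=1}^{23} k² = 23×24×47/6 = 4324
∑_{k=24}^{67} k² = 102510 - 4324 = 98186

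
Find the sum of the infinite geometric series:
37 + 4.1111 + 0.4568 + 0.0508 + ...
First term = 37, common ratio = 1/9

For |r| < 1, S = a / (1 - r)
S = 37 / (1 - (1/9))
S = 37 / (8/9)
S = 333/8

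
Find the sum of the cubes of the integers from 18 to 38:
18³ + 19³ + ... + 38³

Use ∑_{k=1}^{n} k³ = [n(n+1)/2]², then subtract the first 17 terms.
∑_{k=1}^{38} k³ = [38×39/2]² = 741² = 549081
∑_{k=1}^{17} k³ = [17×18/2]² = 153² = 23409
∑_{k=18}^{38} k³ = 549081 - 23409 = 525672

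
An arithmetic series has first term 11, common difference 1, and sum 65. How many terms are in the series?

Using S = n/2 × [2a + (n-1)d]
65 = n/2 × [2(11) + (n-1)(1)]
65 = n/2 × [22 + 1n - 1]
130 = n × [21 + 1n]
1n² + (21)n - 130 = 0
Discriminant: Δ = (21)² - 4(1)(-130) = 441 + 520 = 961
√Δ = 31
n = [-(21) + √Δ] / (2·1) = (-21 + 31) / 2 = 10 / 2 = 5
(The negative root is discarded since n must be a positive integer.)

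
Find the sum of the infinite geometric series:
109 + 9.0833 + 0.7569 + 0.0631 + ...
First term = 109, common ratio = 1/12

For |r| < 1, S = a / (1 - r)
S = 109 / (1 - (1/12))
S = 109 / (11/12)
S = 1308/11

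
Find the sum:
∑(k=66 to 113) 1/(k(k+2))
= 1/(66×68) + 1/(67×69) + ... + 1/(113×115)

Partial fractions: 1/(k(k+2)) = (1/2)[1/k - 1/(k+2)]
Telescoping leaves the first two and last two terms:
= (1/2)[1/66 + 1/67 - 1/114 - 1/115]
= 30458/4831035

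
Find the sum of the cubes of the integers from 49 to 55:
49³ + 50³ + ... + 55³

Use ∑_{k=1}^{n} k³ = [n(n+1)/2]², then subtract the first 48 terms.
∑_{k=1}^{55} k³ = [55×56/2]² = 1540² = 2371600
∑_{k=1}^{48} k³ = [48×49/2]² = 1176² = 1382976
∑_{k=49}^{55} k³ = 2371600 - 1382976 = 988624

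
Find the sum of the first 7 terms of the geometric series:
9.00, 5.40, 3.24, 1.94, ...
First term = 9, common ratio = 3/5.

Sₙ = a(1 - rⁿ) / (1 - r)
S_7 = 9(1 - (3/5)^7) / (1 - (3/5))
S_7 = 9(1 - (2187/78125)) / (2/5)
S_7 = 341721/15625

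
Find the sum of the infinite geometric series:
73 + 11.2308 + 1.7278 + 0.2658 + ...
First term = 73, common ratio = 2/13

For |r| < 1, S = a / (1 - r)
S = 73 / (1 - (2/13))
S = 73 / (11/13)
S = 949/11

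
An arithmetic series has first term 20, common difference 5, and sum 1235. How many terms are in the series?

Using S = n/2 × [2a + (n-1)d]
1235 = n/2 × [2(20) + (n-1)(5)]
1235 = n/2 × [40 + 5n - 5]
2470 = n × [35 + 5n]
5n² + (35)n - 2470 = 0
Discriminant: Δ = (35)² - 4(5)(-2470) = 1225 + 49400 = 50625
√Δ = 225
n = [-(35) + √Δ] / (2·5) = (-35 + 225) / 10 = 190 / 10 = 19
(The negative root is discarded since n must be a positive integer.)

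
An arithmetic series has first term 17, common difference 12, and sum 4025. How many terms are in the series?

Using S = n/2 × [2a + (n-1)d]
4025 = n/2 × [2(17) + (n-1)(12)]
4025 = n/2 × [34 + 12n - 12]
8050 = n × [22 + 12n]
12n² + (22)n - 8050 = 0
Discriminant: Δ = (22)² - 4(12)(-8050) = 484 + 386400 = 386884
√Δ = 622
n = [-(22) + √Δ] / (2·12) = (-22 + 622) / 24 = 600 / 24 = 25
(The negative root is discarded since n must be a positive integer.)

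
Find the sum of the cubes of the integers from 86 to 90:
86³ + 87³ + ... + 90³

Use ∑_{k=1}^{n} k³ = [n(n+1)/2]², then subtract the first 85 terms.
∑_{k=1}^{90} k³ = [90×91/2]² = 4095² = 16769025
∑_{k=1}^{85} k³ = [85×86/2]² = 3655² = 13359025
∑_{k=86}^{90} k³ = 16769025 - 13359025 = 3410000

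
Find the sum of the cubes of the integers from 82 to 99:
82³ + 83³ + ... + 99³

Use ∑_{k=1}^{n} k³ = [n(n+1)/2]², then subtract the first 81 terms.
∑_{k=1}^{99} k³ = [99×100/2]² = 4950² = 24502500
∑_{k=1}^{81} k³ = [81×82/2]² = 3321² = 11029041
∑_{k=82}^{99} k³ = 24502500 - 11029041 = 13473459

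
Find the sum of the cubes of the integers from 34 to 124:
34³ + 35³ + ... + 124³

Use ∑_{k=1}^{n} k³ = [n(n+1)/2]², then subtract the first 33 terms.
∑_{k=1}^{124} k³ = [124×125/2]² = 7750² = 60062500
∑_{k=1}^{33} k³ = [33×34/2]² = 561² = 314721
∑_{k=34}^{124} k³ = 60062500 - 314721 = 59747779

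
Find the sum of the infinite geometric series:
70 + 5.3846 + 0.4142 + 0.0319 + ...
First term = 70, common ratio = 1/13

For |r| < 1, S = a / (1 - r)
S = 70 / (1 - (1/13))
S = 70 / (12/13)
S = 455/6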